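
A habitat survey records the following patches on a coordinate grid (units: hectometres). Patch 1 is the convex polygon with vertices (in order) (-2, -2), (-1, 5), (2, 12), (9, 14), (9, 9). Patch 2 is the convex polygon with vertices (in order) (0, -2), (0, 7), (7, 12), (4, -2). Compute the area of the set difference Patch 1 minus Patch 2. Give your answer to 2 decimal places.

40.91

|Patch 1| = 79.5, |Patch 1∩Patch 2| = 38.5909.
|Patch 1 ∖ Patch 2| = |Patch 1| − |Patch 1∩Patch 2| = 79.5 − 38.5909 = 40.91.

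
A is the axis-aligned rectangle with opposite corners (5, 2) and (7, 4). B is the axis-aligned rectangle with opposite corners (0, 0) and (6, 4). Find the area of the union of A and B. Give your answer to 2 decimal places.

26.00

By inclusion–exclusion:
Individual areas: |A| = 4, |B| = 24.
|A∩B|: x∈[5,6], y∈[2,4] → 1·2 = 2.
|A ∪ B| = 28 − 2 = 26.00.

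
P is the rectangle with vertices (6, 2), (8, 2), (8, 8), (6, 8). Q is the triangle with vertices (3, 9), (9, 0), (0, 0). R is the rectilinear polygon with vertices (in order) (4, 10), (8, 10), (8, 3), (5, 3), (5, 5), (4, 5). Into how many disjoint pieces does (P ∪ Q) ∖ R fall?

1

(P ∪ Q) ∖ R is a single connected region.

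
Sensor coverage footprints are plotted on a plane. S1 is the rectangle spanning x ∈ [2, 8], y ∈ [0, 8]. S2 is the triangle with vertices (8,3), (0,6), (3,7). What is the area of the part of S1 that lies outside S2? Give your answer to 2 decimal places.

|S1| = 48, |S1∩S2| = 7.0833.
|S1 ∖ S2| = |S1| − |S1∩S2| = 48 − 7.0833 = 40.92.

40.92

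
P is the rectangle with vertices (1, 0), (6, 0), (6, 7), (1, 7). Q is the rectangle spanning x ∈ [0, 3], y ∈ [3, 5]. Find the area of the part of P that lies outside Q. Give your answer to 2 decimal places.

31.00

|P∩Q|: x∈[1,3], y∈[3,5] → 2·2 = 4.
|P| = 35.
|P ∖ Q| = |P| − |P∩Q| = 35 − 4 = 31.00.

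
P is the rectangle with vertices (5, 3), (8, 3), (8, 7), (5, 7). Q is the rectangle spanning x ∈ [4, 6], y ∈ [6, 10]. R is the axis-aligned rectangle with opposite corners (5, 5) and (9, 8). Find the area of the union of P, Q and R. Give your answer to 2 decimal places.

By inclusion–exclusion:
Individual areas: |P| = 12, |Q| = 8, |R| = 12.
|P∩Q|: x∈[5,6], y∈[6,7] → 1·1 = 1.
|P∩R|: x∈[5,8], y∈[5,7] → 3·2 = 6.
|Q∩R|: x∈[5,6], y∈[6,8] → 1·2 = 2.
|P∩Q∩R| = 1.
|P ∪ Q ∪ R| = 32 − 9 + 1 = 24.00.

24.00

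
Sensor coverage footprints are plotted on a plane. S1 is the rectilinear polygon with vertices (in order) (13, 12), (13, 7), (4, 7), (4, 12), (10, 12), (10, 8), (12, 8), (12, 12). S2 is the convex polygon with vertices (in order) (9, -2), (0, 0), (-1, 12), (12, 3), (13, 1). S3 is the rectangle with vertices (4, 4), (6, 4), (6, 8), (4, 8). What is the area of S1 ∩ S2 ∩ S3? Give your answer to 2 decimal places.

The intersection is the polygon with vertices (4,8), (4.778,8), (6,7.154), (6,7), (4,7).
By the shoelace formula its area is 1.48.

1.48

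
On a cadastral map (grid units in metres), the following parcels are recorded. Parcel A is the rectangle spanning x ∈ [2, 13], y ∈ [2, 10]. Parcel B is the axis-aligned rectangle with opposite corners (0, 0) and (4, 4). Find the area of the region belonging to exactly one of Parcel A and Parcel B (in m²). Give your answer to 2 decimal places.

96.00

|Parcel A∩Parcel B|: x∈[2,4], y∈[2,4] → 2·2 = 4.
|Parcel A △ Parcel B| = |Parcel A| + |Parcel B| − 2·|Parcel A∩Parcel B| = 88 + 16 − 8 = 96.00.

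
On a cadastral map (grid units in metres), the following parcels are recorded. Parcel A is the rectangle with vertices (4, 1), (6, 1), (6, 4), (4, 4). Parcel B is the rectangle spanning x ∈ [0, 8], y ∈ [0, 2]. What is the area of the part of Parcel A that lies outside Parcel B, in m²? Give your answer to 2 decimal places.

|Parcel A∩Parcel B|: x∈[4,6], y∈[1,2] → 2·1 = 2.
|Parcel A| = 6.
|Parcel A ∖ Parcel B| = |Parcel A| − |Parcel A∩Parcel B| = 6 − 2 = 4.00.

4.00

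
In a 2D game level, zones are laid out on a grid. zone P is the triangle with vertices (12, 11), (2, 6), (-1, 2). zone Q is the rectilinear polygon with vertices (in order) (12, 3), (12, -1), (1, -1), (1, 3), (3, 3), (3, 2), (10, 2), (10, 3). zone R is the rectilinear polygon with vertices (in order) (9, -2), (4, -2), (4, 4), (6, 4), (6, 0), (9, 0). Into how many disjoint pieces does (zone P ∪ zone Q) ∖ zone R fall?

(zone P ∪ zone Q) ∖ zone R splits into 3 disjoint pieces (area 12.5, area 17, area 11).

3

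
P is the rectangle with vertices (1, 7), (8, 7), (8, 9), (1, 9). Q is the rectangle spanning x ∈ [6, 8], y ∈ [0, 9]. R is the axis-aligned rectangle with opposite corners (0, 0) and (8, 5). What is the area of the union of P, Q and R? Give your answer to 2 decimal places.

58.00

By inclusion–exclusion:
Individual areas: |P| = 14, |Q| = 18, |R| = 40.
|P∩Q|: x∈[6,8], y∈[7,9] → 2·2 = 4.
|P∩R| = 0 (no overlap).
|Q∩R|: x∈[6,8], y∈[0,5] → 2·5 = 10.
|P∩Q∩R| = 0.
|P ∪ Q ∪ R| = 72 − 14 + 0 = 58.00.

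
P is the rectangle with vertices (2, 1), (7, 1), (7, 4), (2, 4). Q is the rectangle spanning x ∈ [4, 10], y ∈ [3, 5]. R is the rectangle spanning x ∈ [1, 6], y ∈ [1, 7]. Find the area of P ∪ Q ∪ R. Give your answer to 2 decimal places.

40.00

By inclusion–exclusion:
Individual areas: |P| = 15, |Q| = 12, |R| = 30.
|P∩Q|: x∈[4,7], y∈[3,4] → 3·1 = 3.
|P∩R|: x∈[2,6], y∈[1,4] → 4·3 = 12.
|Q∩R|: x∈[4,6], y∈[3,5] → 2·2 = 4.
|P∩Q∩R| = 2.
|P ∪ Q ∪ R| = 57 − 19 + 2 = 40.00.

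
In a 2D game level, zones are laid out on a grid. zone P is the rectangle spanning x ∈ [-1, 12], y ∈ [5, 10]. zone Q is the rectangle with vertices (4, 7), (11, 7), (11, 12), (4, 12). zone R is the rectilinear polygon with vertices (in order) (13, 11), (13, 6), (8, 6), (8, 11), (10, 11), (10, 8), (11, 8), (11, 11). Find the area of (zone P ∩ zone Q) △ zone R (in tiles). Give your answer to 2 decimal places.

|zone P ∩ zone Q| = 21.
|(zone P ∩ zone Q) ∩ zone R| = 7.
|(zone P ∩ zone Q) △ zone R| = 21 + 22 − 14 = 29.00.

29.00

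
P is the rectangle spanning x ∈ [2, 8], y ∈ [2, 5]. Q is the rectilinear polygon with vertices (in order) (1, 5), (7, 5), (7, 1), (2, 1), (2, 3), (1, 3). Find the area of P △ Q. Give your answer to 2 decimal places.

|P| = 18, |Q| = 22, |P∩Q| = 15.
|P △ Q| = |P| + |Q| − 2·|P∩Q| = 18 + 22 − 30 = 10.00.

10.00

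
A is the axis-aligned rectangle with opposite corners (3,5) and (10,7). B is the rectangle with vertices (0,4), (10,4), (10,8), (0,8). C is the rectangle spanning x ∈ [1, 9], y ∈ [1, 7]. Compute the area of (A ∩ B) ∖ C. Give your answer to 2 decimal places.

|A ∩ B| = 14.
|(A ∩ B) ∩ C| = 12.
|(A ∩ B) ∖ C| = 14 − 12 = 2.00.

2.00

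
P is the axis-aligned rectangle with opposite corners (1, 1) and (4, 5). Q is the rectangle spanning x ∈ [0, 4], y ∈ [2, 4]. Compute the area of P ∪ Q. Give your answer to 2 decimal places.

By inclusion–exclusion:
Individual areas: |P| = 12, |Q| = 8.
|P∩Q|: x∈[1,4], y∈[2,4] → 3·2 = 6.
|P ∪ Q| = 20 − 6 = 14.00.

14.00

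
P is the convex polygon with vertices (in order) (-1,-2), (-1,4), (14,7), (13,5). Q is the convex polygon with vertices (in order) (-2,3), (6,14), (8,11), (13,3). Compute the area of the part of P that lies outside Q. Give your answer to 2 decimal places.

28.96

|P| = 55.5, |P∩Q| = 26.5413.
|P ∖ Q| = |P| − |P∩Q| = 55.5 − 26.5413 = 28.96.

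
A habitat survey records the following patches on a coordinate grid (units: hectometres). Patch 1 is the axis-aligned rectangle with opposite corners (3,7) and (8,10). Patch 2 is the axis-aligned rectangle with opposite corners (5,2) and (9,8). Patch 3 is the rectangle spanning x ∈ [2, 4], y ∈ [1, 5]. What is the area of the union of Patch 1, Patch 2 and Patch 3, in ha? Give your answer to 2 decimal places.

By inclusion–exclusion:
Individual areas: |Patch 1| = 15, |Patch 2| = 24, |Patch 3| = 8.
|Patch 1∩Patch 2|: x∈[5,8], y∈[7,8] → 3·1 = 3.
|Patch 1∩Patch 3| = 0 (no overlap).
|Patch 2∩Patch 3| = 0 (no overlap).
|Patch 1∩Patch 2∩Patch 3| = 0.
|Patch 1 ∪ Patch 2 ∪ Patch 3| = 47 − 3 + 0 = 44.00.

44.00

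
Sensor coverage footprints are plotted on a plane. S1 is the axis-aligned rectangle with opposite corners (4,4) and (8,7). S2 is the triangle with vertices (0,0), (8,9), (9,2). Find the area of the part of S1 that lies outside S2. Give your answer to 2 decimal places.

|S1| = 12, |S1∩S2| = 9.2222.
|S1 ∖ S2| = |S1| − |S1∩S2| = 12 − 9.2222 = 2.78.

2.78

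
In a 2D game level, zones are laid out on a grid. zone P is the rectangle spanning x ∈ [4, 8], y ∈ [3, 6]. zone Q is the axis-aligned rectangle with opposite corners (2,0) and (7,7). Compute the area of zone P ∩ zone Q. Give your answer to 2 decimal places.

9.00

|zone P∩zone Q|: x∈[4,7], y∈[3,6] → 3·3 = 9.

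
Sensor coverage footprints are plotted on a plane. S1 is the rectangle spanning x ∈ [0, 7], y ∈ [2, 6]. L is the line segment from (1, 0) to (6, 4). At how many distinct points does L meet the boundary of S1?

1

The segment meets the boundary at (3.5,2).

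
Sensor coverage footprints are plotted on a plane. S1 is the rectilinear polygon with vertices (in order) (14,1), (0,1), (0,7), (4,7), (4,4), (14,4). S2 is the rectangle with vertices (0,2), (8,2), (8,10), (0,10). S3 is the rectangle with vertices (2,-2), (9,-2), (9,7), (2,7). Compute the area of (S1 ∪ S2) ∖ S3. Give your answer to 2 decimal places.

|S1 ∪ S2| = 90.
|(S1 ∪ S2) ∩ S3| = 39.
|(S1 ∪ S2) ∖ S3| = 90 − 39 = 51.00.

51.00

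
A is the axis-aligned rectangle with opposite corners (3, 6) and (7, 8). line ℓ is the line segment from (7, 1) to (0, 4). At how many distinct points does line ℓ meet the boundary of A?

The segment lies entirely outside A and never meets its boundary.

0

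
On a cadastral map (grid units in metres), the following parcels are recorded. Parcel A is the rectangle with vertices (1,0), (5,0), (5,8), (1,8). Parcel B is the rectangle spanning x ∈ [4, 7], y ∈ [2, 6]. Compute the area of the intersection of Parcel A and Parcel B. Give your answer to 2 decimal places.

4.00

|Parcel A∩Parcel B|: x∈[4,5], y∈[2,6] → 1·4 = 4.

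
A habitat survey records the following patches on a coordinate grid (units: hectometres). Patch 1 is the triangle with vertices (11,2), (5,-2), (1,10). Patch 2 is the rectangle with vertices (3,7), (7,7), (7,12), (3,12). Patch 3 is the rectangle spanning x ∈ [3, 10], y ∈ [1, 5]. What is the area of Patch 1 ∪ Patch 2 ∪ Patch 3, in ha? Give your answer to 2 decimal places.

By inclusion–exclusion:
Individual areas: |Patch 1| = 44, |Patch 2| = 20, |Patch 3| = 28.
|Patch 1∩Patch 2| = 1.225.
|Patch 1∩Patch 3| = 23.3917.
|Patch 2∩Patch 3| = 0 (no overlap).
|Patch 1∩Patch 2∩Patch 3| = 0.
|Patch 1 ∪ Patch 2 ∪ Patch 3| = 92 − 24.6167 + 0 = 67.38.

67.38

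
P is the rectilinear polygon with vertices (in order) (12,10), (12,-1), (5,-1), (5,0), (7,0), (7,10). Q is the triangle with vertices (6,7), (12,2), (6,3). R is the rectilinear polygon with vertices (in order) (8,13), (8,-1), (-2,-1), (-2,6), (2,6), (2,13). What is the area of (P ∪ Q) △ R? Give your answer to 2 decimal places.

139.33

|P ∪ Q| = 60.6667.
|(P ∪ Q) ∩ R| = 16.6667.
|(P ∪ Q) △ R| = 60.6667 + 112 − 33.3333 = 139.33.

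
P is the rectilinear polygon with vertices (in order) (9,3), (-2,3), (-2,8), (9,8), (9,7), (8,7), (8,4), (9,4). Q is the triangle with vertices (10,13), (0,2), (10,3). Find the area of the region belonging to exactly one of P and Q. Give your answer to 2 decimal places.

|P| = 52, |Q| = 50, |P∩Q| = 26.0909.
|P △ Q| = |P| + |Q| − 2·|P∩Q| = 52 + 50 − 52.1818 = 49.82.

49.82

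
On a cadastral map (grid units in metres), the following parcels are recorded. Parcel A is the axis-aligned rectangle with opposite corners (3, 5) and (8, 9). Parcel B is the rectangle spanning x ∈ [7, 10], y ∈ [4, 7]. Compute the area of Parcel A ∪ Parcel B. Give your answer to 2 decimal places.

By inclusion–exclusion:
Individual areas: |Parcel A| = 20, |Parcel B| = 9.
|Parcel A∩Parcel B|: x∈[7,8], y∈[5,7] → 1·2 = 2.
|Parcel A ∪ Parcel B| = 29 − 2 = 27.00.

27.00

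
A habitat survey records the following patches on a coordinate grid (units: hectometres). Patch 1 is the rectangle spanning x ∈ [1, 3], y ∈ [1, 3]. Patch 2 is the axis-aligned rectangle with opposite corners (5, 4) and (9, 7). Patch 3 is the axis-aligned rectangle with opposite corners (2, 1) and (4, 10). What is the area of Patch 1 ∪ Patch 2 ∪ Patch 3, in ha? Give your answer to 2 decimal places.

32.00

By inclusion–exclusion:
Individual areas: |Patch 1| = 4, |Patch 2| = 12, |Patch 3| = 18.
|Patch 1∩Patch 2| = 0 (no overlap).
|Patch 1∩Patch 3|: x∈[2,3], y∈[1,3] → 1·2 = 2.
|Patch 2∩Patch 3| = 0 (no overlap).
|Patch 1∩Patch 2∩Patch 3| = 0.
|Patch 1 ∪ Patch 2 ∪ Patch 3| = 34 − 2 + 0 = 32.00.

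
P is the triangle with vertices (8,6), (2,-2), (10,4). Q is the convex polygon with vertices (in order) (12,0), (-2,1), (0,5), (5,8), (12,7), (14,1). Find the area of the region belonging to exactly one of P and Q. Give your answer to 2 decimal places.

|P| = 14, |Q| = 91, |P∩Q| = 12.1378.
|P △ Q| = |P| + |Q| − 2·|P∩Q| = 14 + 91 − 24.2756 = 80.72.

80.72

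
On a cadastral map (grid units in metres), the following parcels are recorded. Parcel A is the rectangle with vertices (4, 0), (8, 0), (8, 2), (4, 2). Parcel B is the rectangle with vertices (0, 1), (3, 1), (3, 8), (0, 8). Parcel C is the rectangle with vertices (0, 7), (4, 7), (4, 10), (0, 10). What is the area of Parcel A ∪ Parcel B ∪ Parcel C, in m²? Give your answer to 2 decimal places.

38.00

By inclusion–exclusion:
Individual areas: |Parcel A| = 8, |Parcel B| = 21, |Parcel C| = 12.
|Parcel A∩Parcel B| = 0 (no overlap).
|Parcel A∩Parcel C| = 0 (no overlap).
|Parcel B∩Parcel C|: x∈[0,3], y∈[7,8] → 3·1 = 3.
|Parcel A∩Parcel B∩Parcel C| = 0.
|Parcel A ∪ Parcel B ∪ Parcel C| = 41 − 3 + 0 = 38.00.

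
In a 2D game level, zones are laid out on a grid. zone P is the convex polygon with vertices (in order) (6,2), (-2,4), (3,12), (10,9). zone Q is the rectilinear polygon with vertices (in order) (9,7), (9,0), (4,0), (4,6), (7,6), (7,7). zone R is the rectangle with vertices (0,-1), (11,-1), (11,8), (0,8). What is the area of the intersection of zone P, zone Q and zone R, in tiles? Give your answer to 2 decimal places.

13.64

The intersection is the polygon with vertices (4,6), (7,6), (7,7), (8.857,7), (6,2), (4,2.5).
By the shoelace formula its area is 13.64.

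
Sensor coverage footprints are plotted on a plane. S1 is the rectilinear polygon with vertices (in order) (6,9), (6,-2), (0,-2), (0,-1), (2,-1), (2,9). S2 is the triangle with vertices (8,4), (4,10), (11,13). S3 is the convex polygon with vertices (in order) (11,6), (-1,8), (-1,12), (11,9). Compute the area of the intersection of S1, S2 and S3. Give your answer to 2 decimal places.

1.33

The intersection is the polygon with vertices (4.667,9), (6,9), (6,7).
By the shoelace formula its area is 1.33.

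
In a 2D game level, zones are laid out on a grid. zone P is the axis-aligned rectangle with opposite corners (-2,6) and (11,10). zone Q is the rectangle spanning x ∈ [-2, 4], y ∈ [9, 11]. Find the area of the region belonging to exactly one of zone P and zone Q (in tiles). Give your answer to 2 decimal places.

|zone P∩zone Q|: x∈[-2,4], y∈[9,10] → 6·1 = 6.
|zone P △ zone Q| = |zone P| + |zone Q| − 2·|zone P∩zone Q| = 52 + 12 − 12 = 52.00.

52.00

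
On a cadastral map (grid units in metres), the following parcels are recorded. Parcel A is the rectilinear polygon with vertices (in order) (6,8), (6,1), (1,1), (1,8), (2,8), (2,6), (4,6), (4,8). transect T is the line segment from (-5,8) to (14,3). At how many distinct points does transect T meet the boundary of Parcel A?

4

The segment meets the boundary at (6,5.105), (2.6,6), (2,6.158), (1,6.421).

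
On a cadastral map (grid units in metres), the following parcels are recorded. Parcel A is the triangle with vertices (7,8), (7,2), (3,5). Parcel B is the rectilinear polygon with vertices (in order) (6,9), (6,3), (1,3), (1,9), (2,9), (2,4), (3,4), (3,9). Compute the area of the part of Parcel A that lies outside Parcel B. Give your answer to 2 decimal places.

|Parcel A| = 12, |Parcel A∩Parcel B| = 6.7083.
|Parcel A ∖ Parcel B| = |Parcel A| − |Parcel A∩Parcel B| = 12 − 6.7083 = 5.29.

5.29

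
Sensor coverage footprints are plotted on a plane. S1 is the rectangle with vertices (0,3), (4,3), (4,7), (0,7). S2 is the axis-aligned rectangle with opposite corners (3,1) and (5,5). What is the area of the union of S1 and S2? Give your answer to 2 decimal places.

By inclusion–exclusion:
Individual areas: |S1| = 16, |S2| = 8.
|S1∩S2|: x∈[3,4], y∈[3,5] → 1·2 = 2.
|S1 ∪ S2| = 24 − 2 = 22.00.

22.00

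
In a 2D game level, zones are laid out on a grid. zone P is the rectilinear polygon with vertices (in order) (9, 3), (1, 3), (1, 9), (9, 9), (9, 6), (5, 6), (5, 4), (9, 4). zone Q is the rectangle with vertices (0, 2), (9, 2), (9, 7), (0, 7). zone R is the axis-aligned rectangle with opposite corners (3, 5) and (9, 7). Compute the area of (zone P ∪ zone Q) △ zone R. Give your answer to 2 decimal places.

|zone P ∪ zone Q| = 61.
|(zone P ∪ zone Q) ∩ zone R| = 12.
|(zone P ∪ zone Q) △ zone R| = 61 + 12 − 24 = 49.00.

49.00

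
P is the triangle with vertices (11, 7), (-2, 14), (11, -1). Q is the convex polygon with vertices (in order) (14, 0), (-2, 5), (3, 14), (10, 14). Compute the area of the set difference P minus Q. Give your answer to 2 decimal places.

|P| = 52, |P∩Q| = 46.161.
|P ∖ Q| = |P| − |P∩Q| = 52 − 46.161 = 5.84.

5.84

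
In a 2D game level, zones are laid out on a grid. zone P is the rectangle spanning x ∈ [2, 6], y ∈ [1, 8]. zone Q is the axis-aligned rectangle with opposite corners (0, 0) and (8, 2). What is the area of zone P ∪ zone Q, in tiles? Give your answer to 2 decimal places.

By inclusion–exclusion:
Individual areas: |zone P| = 28, |zone Q| = 16.
|zone P∩zone Q|: x∈[2,6], y∈[1,2] → 4·1 = 4.
|zone P ∪ zone Q| = 44 − 4 = 40.00.

40.00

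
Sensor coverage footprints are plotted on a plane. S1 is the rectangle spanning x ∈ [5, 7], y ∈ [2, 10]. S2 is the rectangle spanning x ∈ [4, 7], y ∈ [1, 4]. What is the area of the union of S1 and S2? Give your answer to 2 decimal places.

By inclusion–exclusion:
Individual areas: |S1| = 16, |S2| = 9.
|S1∩S2|: x∈[5,7], y∈[2,4] → 2·2 = 4.
|S1 ∪ S2| = 25 − 4 = 21.00.

21.00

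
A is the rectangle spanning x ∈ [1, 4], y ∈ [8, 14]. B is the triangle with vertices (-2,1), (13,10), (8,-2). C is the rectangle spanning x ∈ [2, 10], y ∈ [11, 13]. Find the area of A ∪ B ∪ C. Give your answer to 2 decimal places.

By inclusion–exclusion:
Individual areas: |A| = 18, |B| = 67.5, |C| = 16.
|A∩B| = 0.
|A∩C|: x∈[2,4], y∈[11,13] → 2·2 = 4.
|B∩C| = 0.
|A∩B∩C| = 0.
|A ∪ B ∪ C| = 101.5 − 4 + 0 = 97.50.

97.50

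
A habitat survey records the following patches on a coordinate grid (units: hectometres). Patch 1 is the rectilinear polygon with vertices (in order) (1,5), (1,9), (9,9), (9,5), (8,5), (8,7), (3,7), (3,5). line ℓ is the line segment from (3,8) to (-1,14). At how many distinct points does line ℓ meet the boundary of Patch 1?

1

The segment meets the boundary at (2.333,9).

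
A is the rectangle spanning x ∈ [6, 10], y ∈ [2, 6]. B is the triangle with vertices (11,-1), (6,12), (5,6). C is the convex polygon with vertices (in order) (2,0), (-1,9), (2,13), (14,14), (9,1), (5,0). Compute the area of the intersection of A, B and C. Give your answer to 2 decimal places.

The intersection is the polygon with vertices (8.308,6), (9.615,2.6), (9.385,2), (8.429,2), (6,4.833), (6,6).
By the shoelace formula its area is 8.73.

8.73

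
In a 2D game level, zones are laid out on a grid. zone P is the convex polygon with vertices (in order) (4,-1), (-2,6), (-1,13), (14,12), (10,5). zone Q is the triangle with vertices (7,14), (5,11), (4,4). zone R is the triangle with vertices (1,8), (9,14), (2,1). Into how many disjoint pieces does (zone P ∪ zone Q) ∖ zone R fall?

2

(zone P ∪ zone Q) ∖ zone R splits into 2 disjoint pieces (area 40.1148, area 66.2964).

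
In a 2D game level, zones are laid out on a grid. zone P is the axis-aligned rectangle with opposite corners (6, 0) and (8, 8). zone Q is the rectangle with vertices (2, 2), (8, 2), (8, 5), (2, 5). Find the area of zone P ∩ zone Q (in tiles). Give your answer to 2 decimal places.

6.00

|zone P∩zone Q|: x∈[6,8], y∈[2,5] → 2·3 = 6.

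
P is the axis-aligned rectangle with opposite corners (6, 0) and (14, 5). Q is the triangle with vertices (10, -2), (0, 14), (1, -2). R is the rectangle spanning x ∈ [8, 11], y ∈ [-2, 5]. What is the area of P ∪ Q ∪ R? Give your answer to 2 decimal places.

By inclusion–exclusion:
Individual areas: |P| = 40, |Q| = 72, |R| = 21.
|P∩Q| = 6.05.
|P∩R|: x∈[8,11], y∈[0,5] → 3·5 = 15.
|Q∩R| = 3.2.
|P∩Q∩R| = 0.45.
|P ∪ Q ∪ R| = 133 − 24.25 + 0.45 = 109.20.

109.20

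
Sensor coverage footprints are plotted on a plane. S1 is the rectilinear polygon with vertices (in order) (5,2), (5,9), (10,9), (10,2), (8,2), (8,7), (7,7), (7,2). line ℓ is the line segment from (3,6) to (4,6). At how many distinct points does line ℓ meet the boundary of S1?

The segment lies entirely outside S1 and never meets its boundary.

0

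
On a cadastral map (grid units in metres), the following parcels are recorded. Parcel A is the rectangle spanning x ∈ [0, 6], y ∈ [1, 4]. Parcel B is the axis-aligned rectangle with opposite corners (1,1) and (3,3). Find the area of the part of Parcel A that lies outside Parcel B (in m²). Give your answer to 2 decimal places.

|Parcel A∩Parcel B|: x∈[1,3], y∈[1,3] → 2·2 = 4.
|Parcel A| = 18.
|Parcel A ∖ Parcel B| = |Parcel A| − |Parcel A∩Parcel B| = 18 − 4 = 14.00.

14.00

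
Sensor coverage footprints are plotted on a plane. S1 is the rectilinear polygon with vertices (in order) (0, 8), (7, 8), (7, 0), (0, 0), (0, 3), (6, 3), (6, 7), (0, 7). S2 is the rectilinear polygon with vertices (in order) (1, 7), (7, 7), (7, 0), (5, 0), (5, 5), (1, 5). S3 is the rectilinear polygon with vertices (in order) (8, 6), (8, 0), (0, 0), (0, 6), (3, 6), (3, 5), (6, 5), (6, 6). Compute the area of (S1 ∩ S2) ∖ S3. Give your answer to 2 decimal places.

1.00

|S1 ∩ S2| = 10.
|(S1 ∩ S2) ∩ S3| = 9.
|(S1 ∩ S2) ∖ S3| = 10 − 9 = 1.00.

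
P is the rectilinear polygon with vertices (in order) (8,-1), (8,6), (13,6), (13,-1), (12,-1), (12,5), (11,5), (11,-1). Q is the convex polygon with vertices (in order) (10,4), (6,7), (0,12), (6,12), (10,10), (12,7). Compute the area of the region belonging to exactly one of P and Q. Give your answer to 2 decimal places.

64.33

|P| = 29, |Q| = 43, |P∩Q| = 3.8333.
|P △ Q| = |P| + |Q| − 2·|P∩Q| = 29 + 43 − 7.6667 = 64.33.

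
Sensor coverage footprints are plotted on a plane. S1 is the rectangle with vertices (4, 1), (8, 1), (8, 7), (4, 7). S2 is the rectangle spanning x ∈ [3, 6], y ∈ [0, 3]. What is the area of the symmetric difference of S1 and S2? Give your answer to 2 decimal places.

|S1∩S2|: x∈[4,6], y∈[1,3] → 2·2 = 4.
|S1 △ S2| = |S1| + |S2| − 2·|S1∩S2| = 24 + 9 − 8 = 25.00.

25.00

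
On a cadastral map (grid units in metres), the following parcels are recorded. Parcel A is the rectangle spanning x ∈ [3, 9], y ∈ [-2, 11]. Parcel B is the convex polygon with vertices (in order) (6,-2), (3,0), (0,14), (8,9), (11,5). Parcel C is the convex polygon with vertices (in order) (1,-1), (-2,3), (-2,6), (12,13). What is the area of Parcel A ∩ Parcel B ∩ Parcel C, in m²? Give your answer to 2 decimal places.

The intersection is the polygon with vertices (3,8.5), (6.222,10.111), (8,9), (8.419,8.442), (3,1.546).
By the shoelace formula its area is 23.56.

23.56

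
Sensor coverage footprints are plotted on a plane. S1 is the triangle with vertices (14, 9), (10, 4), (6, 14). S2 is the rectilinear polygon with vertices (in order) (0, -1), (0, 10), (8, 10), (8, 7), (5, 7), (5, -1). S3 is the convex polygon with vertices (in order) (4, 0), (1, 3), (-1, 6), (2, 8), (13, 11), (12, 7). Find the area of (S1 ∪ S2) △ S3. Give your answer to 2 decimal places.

60.50

|S1 ∪ S2| = 93.8.
|(S1 ∪ S2) ∩ S3| = 54.1491.
|(S1 ∪ S2) △ S3| = 93.8 + 75 − 108.2981 = 60.50.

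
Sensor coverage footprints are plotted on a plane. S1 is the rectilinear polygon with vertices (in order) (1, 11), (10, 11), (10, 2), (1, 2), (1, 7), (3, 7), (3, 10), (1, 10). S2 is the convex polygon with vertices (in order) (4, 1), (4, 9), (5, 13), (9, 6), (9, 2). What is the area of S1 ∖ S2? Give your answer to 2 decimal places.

37.64

|S1| = 75, |S1∩S2| = 37.3571.
|S1 ∖ S2| = |S1| − |S1∩S2| = 75 − 37.3571 = 37.64.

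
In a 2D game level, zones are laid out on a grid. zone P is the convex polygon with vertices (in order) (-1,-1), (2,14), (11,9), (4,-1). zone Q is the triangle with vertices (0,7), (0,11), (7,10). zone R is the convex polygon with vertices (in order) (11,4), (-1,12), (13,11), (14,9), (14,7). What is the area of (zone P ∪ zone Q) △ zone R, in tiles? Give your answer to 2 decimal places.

101.23

|zone P ∪ zone Q| = 103.7795.
|(zone P ∪ zone Q) ∩ zone R| = 30.5235.
|(zone P ∪ zone Q) △ zone R| = 103.7795 + 58.5 − 61.047 = 101.23.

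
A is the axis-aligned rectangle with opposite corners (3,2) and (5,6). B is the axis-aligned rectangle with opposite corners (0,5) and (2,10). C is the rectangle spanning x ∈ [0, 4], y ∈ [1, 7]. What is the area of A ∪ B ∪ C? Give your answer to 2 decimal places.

By inclusion–exclusion:
Individual areas: |A| = 8, |B| = 10, |C| = 24.
|A∩B| = 0 (no overlap).
|A∩C|: x∈[3,4], y∈[2,6] → 1·4 = 4.
|B∩C|: x∈[0,2], y∈[5,7] → 2·2 = 4.
|A∩B∩C| = 0.
|A ∪ B ∪ C| = 42 − 8 + 0 = 34.00.

34.00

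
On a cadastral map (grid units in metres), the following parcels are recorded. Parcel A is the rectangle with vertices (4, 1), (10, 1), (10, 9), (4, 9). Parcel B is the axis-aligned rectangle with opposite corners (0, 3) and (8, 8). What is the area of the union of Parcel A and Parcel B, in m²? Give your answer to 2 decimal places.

68.00

By inclusion–exclusion:
Individual areas: |Parcel A| = 48, |Parcel B| = 40.
|Parcel A∩Parcel B|: x∈[4,8], y∈[3,8] → 4·5 = 20.
|Parcel A ∪ Parcel B| = 88 − 20 = 68.00.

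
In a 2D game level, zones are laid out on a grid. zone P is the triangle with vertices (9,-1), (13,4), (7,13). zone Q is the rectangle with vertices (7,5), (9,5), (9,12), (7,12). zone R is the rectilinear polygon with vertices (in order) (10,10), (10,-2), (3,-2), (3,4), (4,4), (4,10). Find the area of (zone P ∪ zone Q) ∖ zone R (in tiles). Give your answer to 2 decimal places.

|zone P ∪ zone Q| = 38.8333.
|(zone P ∪ zone Q) ∩ zone R| = 22.1964.
|(zone P ∪ zone Q) ∖ zone R| = 38.8333 − 22.1964 = 16.64.

16.64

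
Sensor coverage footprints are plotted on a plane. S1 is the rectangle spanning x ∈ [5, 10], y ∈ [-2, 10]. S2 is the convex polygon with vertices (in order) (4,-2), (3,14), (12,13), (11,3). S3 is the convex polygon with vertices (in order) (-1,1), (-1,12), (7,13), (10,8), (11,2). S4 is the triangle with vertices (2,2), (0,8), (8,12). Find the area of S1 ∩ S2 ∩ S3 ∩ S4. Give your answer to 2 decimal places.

2.70

The intersection is the polygon with vertices (5,10), (6.8,10), (5,7).
By the shoelace formula its area is 2.70.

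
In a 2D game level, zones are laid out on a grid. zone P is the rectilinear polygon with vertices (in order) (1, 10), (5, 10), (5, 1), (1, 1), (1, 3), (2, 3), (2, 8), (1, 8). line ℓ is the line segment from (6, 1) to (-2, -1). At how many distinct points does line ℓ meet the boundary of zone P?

0

The segment lies entirely outside zone P and never meets its boundary.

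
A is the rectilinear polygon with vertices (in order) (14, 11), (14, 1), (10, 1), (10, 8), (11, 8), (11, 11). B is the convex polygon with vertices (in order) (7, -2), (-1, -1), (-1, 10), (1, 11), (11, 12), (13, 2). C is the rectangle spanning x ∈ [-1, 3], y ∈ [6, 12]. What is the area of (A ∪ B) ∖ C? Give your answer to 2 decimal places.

|A ∪ B| = 180.85.
|(A ∪ B) ∩ C| = 19.2.
|(A ∪ B) ∖ C| = 180.85 − 19.2 = 161.65.

161.65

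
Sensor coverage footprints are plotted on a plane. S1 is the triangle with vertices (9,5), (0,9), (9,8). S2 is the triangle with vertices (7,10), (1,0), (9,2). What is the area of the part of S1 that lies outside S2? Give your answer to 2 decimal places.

|S1| = 13.5, |S1∩S2| = 5.0844.
|S1 ∖ S2| = |S1| − |S1∩S2| = 13.5 − 5.0844 = 8.42.

8.42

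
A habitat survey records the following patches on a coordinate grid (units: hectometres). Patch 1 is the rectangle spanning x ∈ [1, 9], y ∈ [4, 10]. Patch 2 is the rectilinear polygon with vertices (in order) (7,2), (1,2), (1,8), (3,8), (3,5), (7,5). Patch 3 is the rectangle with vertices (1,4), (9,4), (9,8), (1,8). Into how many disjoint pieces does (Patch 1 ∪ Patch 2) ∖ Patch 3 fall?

(Patch 1 ∪ Patch 2) ∖ Patch 3 splits into 2 disjoint pieces (area 16, area 12).

2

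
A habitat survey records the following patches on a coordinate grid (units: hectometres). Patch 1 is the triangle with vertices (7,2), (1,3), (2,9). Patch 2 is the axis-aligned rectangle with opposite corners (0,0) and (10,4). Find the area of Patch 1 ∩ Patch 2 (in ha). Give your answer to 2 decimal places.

7.49

The intersection is the polygon with vertices (1,3), (1.167,4), (5.571,4), (7,2).
By the shoelace formula its area is 7.49.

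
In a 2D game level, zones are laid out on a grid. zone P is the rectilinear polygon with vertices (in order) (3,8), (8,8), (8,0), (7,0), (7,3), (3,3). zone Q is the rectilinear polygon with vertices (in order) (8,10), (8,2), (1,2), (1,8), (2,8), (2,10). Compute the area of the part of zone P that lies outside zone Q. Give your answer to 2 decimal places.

2.00

|zone P| = 28, |zone P∩zone Q| = 26.
|zone P ∖ zone Q| = |zone P| − |zone P∩zone Q| = 28 − 26 = 2.00.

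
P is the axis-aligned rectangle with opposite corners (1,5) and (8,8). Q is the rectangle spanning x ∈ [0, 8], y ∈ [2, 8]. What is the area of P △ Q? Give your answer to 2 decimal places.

|P∩Q|: x∈[1,8], y∈[5,8] → 7·3 = 21.
|P △ Q| = |P| + |Q| − 2·|P∩Q| = 21 + 48 − 42 = 27.00.

27.00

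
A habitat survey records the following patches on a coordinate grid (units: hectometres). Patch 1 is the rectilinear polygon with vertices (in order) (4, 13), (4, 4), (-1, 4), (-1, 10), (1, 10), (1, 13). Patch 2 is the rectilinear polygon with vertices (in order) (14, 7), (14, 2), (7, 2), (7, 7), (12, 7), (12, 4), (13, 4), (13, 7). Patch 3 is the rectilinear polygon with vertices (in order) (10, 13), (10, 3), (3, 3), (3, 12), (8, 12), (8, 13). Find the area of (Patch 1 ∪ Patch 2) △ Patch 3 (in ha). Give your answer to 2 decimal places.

|Patch 1 ∪ Patch 2| = 71.
|(Patch 1 ∪ Patch 2) ∩ Patch 3| = 20.
|(Patch 1 ∪ Patch 2) △ Patch 3| = 71 + 65 − 40 = 96.00.

96.00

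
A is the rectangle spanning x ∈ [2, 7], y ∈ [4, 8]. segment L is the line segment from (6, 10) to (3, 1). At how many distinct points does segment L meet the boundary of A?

The segment meets the boundary at (4,4), (5.333,8).

2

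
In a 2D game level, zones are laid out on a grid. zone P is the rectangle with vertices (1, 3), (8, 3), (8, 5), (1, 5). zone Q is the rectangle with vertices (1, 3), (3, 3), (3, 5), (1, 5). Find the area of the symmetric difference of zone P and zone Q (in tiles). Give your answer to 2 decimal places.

|zone P∩zone Q|: x∈[1,3], y∈[3,5] → 2·2 = 4.
|zone P △ zone Q| = |zone P| + |zone Q| − 2·|zone P∩zone Q| = 14 + 4 − 8 = 10.00.

10.00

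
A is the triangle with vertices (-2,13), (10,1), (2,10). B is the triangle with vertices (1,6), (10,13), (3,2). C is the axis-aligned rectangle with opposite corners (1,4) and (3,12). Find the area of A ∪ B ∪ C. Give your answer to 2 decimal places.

By inclusion–exclusion:
Individual areas: |A| = 6, |B| = 25, |C| = 16.
|A∩B| = 1.3626.
|A∩C| = 1.8125.
|B∩C| = 4.5556.
|A∩B∩C| = 0.
|A ∪ B ∪ C| = 47 − 7.7306 + 0 = 39.27.

39.27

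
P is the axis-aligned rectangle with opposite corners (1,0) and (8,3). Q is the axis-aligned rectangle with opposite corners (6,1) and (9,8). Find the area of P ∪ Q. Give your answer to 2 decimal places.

By inclusion–exclusion:
Individual areas: |P| = 21, |Q| = 21.
|P∩Q|: x∈[6,8], y∈[1,3] → 2·2 = 4.
|P ∪ Q| = 42 − 4 = 38.00.

38.00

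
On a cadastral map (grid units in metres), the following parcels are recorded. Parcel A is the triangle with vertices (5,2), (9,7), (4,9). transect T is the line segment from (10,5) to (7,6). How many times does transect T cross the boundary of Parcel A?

1

The segment meets the boundary at (7.947,5.684).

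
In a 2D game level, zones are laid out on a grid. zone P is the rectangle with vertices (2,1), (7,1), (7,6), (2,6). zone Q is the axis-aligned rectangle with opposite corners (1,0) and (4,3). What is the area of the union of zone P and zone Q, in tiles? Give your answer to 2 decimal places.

By inclusion–exclusion:
Individual areas: |zone P| = 25, |zone Q| = 9.
|zone P∩zone Q|: x∈[2,4], y∈[1,3] → 2·2 = 4.
|zone P ∪ zone Q| = 34 − 4 = 30.00.

30.00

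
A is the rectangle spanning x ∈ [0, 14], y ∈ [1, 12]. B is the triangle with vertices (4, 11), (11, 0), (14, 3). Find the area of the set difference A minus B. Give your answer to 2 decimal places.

|A| = 154, |A∩B| = 26.1818.
|A ∖ B| = |A| − |A∩B| = 154 − 26.1818 = 127.82.

127.82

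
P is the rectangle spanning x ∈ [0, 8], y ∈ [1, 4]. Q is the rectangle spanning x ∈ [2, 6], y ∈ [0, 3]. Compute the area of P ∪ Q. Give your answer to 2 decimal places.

By inclusion–exclusion:
Individual areas: |P| = 24, |Q| = 12.
|P∩Q|: x∈[2,6], y∈[1,3] → 4·2 = 8.
|P ∪ Q| = 36 − 8 = 28.00.

28.00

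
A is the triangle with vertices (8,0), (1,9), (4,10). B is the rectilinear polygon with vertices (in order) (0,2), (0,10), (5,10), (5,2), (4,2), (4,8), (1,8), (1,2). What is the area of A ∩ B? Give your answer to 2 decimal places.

8.36

The intersection is the polygon with vertices (4,5.143), (4,8), (1.778,8), (1,9), (4,10), (5,7.5), (5,3.857).
By the shoelace formula its area is 8.36.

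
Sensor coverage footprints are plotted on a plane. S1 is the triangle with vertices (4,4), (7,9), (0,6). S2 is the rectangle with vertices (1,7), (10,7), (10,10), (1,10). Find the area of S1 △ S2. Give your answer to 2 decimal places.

|S1| = 13, |S2| = 27, |S1∩S2| = 3.4667.
|S1 △ S2| = |S1| + |S2| − 2·|S1∩S2| = 13 + 27 − 6.9333 = 33.07.

33.07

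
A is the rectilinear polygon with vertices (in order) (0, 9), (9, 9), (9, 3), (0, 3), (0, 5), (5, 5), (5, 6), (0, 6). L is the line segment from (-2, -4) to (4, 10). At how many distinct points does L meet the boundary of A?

4

The segment meets the boundary at (3.571,9), (1.857,5), (2.286,6), (1,3).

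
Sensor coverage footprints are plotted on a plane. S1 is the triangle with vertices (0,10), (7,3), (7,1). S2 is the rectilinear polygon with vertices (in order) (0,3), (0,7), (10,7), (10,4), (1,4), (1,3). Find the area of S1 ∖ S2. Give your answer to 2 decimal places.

|S1| = 7, |S1∩S2| = 3.
|S1 ∖ S2| = |S1| − |S1∩S2| = 7 − 3 = 4.00.

4.00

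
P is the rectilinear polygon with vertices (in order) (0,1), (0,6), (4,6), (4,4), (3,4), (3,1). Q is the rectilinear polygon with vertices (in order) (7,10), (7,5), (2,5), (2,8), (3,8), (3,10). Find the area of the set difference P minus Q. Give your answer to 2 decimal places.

15.00

|P| = 17, |P∩Q| = 2.
|P ∖ Q| = |P| − |P∩Q| = 17 − 2 = 15.00.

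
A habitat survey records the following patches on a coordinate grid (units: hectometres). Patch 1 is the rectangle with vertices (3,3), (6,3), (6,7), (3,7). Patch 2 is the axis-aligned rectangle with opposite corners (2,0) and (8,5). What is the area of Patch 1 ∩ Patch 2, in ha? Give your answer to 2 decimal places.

|Patch 1∩Patch 2|: x∈[3,6], y∈[3,5] → 3·2 = 6.

6.00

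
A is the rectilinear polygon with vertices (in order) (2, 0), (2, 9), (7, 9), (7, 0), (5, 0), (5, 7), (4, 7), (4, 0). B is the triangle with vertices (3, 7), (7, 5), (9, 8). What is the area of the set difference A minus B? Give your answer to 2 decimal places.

|A| = 38, |A∩B| = 4.5833.
|A ∖ B| = |A| − |A∩B| = 38 − 4.5833 = 33.42.

33.42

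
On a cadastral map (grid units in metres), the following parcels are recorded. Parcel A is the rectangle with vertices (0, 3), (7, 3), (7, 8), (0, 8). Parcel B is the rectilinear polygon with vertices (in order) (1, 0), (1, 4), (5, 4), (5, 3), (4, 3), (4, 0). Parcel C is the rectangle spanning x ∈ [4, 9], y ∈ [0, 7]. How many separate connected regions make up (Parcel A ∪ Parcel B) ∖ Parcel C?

1

(Parcel A ∪ Parcel B) ∖ Parcel C is a single connected region.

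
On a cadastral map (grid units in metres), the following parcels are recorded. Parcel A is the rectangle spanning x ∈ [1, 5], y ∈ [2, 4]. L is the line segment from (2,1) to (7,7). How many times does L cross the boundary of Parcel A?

The segment meets the boundary at (4.5,4), (2.833,2).

2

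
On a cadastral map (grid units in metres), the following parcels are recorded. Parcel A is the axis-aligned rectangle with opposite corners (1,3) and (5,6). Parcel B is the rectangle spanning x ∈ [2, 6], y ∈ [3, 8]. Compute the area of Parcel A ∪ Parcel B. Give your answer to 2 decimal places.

By inclusion–exclusion:
Individual areas: |Parcel A| = 12, |Parcel B| = 20.
|Parcel A∩Parcel B|: x∈[2,5], y∈[3,6] → 3·3 = 9.
|Parcel A ∪ Parcel B| = 32 − 9 = 23.00.

23.00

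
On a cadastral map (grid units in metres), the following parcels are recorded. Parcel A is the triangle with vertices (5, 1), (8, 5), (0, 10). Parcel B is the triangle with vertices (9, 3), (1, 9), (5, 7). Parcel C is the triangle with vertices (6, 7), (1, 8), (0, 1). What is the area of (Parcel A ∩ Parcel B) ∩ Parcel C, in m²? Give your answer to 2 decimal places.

The region (Parcel A ∩ Parcel B) ∩ Parcel C is the polygon with vertices (2.818,7.636), (4.235,7.353), (5.333,6.667), (5.5,6.5), (5,6).
By the shoelace formula its area is 1.41.

1.41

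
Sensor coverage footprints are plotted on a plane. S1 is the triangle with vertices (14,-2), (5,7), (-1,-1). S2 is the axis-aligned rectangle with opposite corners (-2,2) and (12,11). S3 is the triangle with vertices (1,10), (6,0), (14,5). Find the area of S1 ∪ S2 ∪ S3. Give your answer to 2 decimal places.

By inclusion–exclusion:
Individual areas: |S1| = 63, |S2| = 126, |S3| = 52.5.
|S1∩S2| = 21.875.
|S1∩S3| = 20.3269.
|S2∩S3| = 46.2808.
|S1∩S2∩S3| = 16.1269.
|S1 ∪ S2 ∪ S3| = 241.5 − 88.4827 + 16.1269 = 169.14.

169.14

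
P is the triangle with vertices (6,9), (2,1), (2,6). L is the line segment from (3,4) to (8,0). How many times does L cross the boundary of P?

The segment meets the boundary at (3.357,3.714).

1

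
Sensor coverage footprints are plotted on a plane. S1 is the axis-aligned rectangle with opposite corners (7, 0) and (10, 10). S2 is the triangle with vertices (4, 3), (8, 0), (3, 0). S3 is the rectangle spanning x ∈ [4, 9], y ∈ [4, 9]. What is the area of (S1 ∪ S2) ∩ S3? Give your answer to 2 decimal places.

10.00

The region (S1 ∪ S2) ∩ S3 is the polygon with vertices (7,9), (9,9), (9,4), (7,4).
By the shoelace formula its area is 10.00.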